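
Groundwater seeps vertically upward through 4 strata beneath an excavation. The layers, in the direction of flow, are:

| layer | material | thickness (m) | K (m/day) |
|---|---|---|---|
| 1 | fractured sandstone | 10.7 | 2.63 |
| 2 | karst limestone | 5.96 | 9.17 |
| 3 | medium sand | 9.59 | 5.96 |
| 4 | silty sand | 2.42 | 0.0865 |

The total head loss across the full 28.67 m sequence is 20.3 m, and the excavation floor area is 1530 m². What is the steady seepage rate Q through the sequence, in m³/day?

Flow is perpendicular to layering, so the layers act in series and the equivalent K is the thickness-weighted harmonic mean.
Total thickness L = 10.7 + 5.96 + 9.59 + 2.42 = 28.67 m.
Σ(b_i/K_i) = 10.7/2.63 + 5.96/9.17 + 9.59/5.96 + 2.42/0.0865 = 34.30 d.
K_eq = L / Σ(b_i/K_i) = 28.67 / 34.30 = 0.8358 m/day.
Q = K_eq · A · (Δh/L) = 0.8358 × 1530 × (20.3/28.67) = 905.4 m³/day.

905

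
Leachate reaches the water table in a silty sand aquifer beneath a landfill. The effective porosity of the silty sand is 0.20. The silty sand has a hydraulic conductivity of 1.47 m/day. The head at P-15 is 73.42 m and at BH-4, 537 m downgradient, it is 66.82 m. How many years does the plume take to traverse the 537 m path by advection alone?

16.3

Hydraulic gradient i = (73.42 − 66.82) / 537 = 6.6 / 537 = 0.01229.
Darcy flux q = K · i = 1.470 × 0.01229 = 0.01807 m/day.
Seepage velocity v = q / n_e = 0.01807 / 0.20 = 0.09034 m/day.
Travel time t = L / v = 537 / 0.09034 = 5945 days = 16.28 years.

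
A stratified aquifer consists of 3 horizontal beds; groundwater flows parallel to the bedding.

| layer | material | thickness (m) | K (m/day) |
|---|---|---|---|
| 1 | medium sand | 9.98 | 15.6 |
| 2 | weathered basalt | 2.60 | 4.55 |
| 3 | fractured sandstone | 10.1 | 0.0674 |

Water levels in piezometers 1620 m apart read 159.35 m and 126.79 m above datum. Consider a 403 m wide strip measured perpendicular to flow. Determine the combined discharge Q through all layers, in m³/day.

Flow is parallel to layering, so each bed carries its own Darcy discharge and the transmissivities add.
Σ(K_i·b_i) = 15.6×9.98 + 4.55×2.60 + 0.0674×10.1 = 168.2 m²/day.
Hydraulic gradient i = (159.35 − 126.79) / 1620 = 32.56 / 1620 = 0.02010.
Q = Σ(K_i·b_i) · W · i = 168.2 × 403 × 0.02010 = 1362 m³/day.

1360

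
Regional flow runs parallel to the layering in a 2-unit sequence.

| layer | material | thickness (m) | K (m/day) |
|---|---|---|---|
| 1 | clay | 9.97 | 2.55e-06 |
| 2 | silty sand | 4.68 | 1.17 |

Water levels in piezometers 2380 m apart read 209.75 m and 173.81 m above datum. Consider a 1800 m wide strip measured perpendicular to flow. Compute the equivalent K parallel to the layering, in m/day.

0.374

Flow is parallel to layering, so each bed carries its own Darcy discharge and the transmissivities add.
Σ(K_i·b_i) = 2.55e-06×9.97 + 1.17×4.68 = 5.476 m²/day.
Total thickness b = 14.65 m, so K_eq = Σ(K_i·b_i)/b = 0.3738 m/day.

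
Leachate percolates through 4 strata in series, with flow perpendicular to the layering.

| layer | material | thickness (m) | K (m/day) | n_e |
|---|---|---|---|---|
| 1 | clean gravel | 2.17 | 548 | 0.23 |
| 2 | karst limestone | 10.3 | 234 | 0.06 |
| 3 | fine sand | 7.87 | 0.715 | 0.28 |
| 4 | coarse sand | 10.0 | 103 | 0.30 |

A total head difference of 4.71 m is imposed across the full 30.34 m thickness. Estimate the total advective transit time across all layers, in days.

With flow normal to the layers, continuity requires the same specific discharge q through every layer.
Σ(b_i/K_i) = 2.17/548 + 10.3/234 + 7.87/0.715 + 10.0/103 = 11.15 d.
q = Δh / Σ(b_i/K_i) = 4.71 / 11.15 = 0.4223 m/day.
In each layer the seepage velocity is v_i = q/n_i, so the layer transit time is t_i = b_i·n_i / q:
  layer 1 (clean gravel): t_1 = 2.17 × 0.23 / 0.4223 = 1.182 d
  layer 2 (karst limestone): t_2 = 10.3 × 0.06 / 0.4223 = 1.463 d
  layer 3 (fine sand): t_3 = 7.87 × 0.28 / 0.4223 = 5.218 d
  layer 4 (coarse sand): t_4 = 10.0 × 0.30 / 0.4223 = 7.103 d
Total t = Σ t_i = 14.97 days.

15.0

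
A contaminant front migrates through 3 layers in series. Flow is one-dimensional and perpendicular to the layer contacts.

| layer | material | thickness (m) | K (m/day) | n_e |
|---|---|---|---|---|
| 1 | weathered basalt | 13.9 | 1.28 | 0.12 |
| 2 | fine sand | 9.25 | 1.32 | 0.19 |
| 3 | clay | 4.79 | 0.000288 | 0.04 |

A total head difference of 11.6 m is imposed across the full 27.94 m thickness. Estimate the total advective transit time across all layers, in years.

With flow normal to the layers, continuity requires the same specific discharge q through every layer.
Σ(b_i/K_i) = 13.9/1.28 + 9.25/1.32 + 4.79/0.000288 = 16650 d.
q = Δh / Σ(b_i/K_i) = 11.6 / 16650 = 0.0006967 m/day.
In each layer the seepage velocity is v_i = q/n_i, so the layer transit time is t_i = b_i·n_i / q:
  layer 1 (weathered basalt): t_1 = 13.9 × 0.12 / 0.0006967 = 2394 d
  layer 2 (fine sand): t_2 = 9.25 × 0.19 / 0.0006967 = 2523 d
  layer 3 (clay): t_3 = 4.79 × 0.04 / 0.0006967 = 275.0 d
Total t = Σ t_i = 5192 days = 14.21 years.

14.2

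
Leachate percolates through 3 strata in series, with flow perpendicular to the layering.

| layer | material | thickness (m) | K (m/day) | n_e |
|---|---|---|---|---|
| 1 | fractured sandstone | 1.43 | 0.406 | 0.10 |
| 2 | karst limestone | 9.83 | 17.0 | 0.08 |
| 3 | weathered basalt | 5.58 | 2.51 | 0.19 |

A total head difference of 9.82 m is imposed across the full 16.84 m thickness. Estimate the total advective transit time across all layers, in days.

With flow normal to the layers, continuity requires the same specific discharge q through every layer.
Σ(b_i/K_i) = 1.43/0.406 + 9.83/17.0 + 5.58/2.51 = 6.324 d.
q = Δh / Σ(b_i/K_i) = 9.82 / 6.324 = 1.553 m/day.
In each layer the seepage velocity is v_i = q/n_i, so the layer transit time is t_i = b_i·n_i / q:
  layer 1 (fractured sandstone): t_1 = 1.43 × 0.10 / 1.553 = 0.09208 d
  layer 2 (karst limestone): t_2 = 9.83 × 0.08 / 1.553 = 0.5064 d
  layer 3 (weathered basalt): t_3 = 5.58 × 0.19 / 1.553 = 0.6827 d
Total t = Σ t_i = 1.281 days.

1.28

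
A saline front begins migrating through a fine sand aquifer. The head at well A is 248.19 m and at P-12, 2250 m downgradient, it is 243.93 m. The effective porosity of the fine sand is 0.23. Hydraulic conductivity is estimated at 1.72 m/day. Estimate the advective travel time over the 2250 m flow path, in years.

Hydraulic gradient i = (248.19 − 243.93) / 2250 = 4.26 / 2250 = 0.001893.
Darcy flux q = K · i = 1.720 × 0.001893 = 0.003257 m/day.
Seepage velocity v = q / n_e = 0.003257 / 0.23 = 0.01416 m/day.
Travel time t = L / v = 2250 / 0.01416 = 1.589e+05 days = 435.1 years.

435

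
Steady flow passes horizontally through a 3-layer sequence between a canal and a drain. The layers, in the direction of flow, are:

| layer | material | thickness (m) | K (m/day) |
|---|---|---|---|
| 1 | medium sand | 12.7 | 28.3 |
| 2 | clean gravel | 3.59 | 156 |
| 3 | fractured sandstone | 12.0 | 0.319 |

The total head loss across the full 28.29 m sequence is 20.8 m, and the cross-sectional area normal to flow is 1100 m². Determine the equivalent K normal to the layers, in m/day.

Flow is perpendicular to layering, so the layers act in series and the equivalent K is the thickness-weighted harmonic mean.
Total thickness L = 12.7 + 3.59 + 12.0 = 28.29 m.
Σ(b_i/K_i) = 12.7/28.3 + 3.59/156 + 12.0/0.319 = 38.09 d.
K_eq = L / Σ(b_i/K_i) = 28.29 / 38.09 = 0.7427 m/day.

0.743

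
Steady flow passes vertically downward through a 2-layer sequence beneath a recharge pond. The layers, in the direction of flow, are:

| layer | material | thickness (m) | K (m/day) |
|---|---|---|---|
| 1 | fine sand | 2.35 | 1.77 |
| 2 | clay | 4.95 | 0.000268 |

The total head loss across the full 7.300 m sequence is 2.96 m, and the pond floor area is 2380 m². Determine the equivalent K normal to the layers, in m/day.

0.000395

Flow is perpendicular to layering, so the layers act in series and the equivalent K is the thickness-weighted harmonic mean.
Total thickness L = 2.35 + 4.95 = 7.300 m.
Σ(b_i/K_i) = 2.35/1.77 + 4.95/0.000268 = 18471 d.
K_eq = L / Σ(b_i/K_i) = 7.300 / 18471 = 0.0003952 m/day.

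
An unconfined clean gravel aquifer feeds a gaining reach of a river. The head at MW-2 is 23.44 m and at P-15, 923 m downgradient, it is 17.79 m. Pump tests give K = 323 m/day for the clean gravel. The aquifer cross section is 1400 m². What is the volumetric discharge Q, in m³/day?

Hydraulic gradient i = (23.44 − 17.79) / 923 = 5.65 / 923 = 0.006121.
Darcy's law: Q = K · A · i = 323.0 × 1400 × 0.006121 = 2768 m³/day.

2770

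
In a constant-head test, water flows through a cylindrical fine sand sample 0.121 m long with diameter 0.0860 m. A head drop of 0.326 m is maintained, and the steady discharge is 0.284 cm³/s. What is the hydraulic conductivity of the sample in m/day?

1.57

Cross-sectional area A = π·(d/2)² = π × (0.0860/2)² = 0.005809 m².
Convert discharge: 0.284 cm³/s = 2.840e-07 m³/s.
Darcy's law rearranged: K = Q·L / (A·Δh) = 2.840e-07 × 0.121 / (0.005809 × 0.326) = 1.815e-05 m/s = 1.568 m/day.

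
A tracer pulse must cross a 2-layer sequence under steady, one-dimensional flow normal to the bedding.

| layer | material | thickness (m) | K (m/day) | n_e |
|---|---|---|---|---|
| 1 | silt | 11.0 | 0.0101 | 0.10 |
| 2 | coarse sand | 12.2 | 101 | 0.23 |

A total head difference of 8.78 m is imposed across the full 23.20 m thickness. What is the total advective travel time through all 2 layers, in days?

485

With flow normal to the layers, continuity requires the same specific discharge q through every layer.
Σ(b_i/K_i) = 11.0/0.0101 + 12.2/101 = 1089 d.
q = Δh / Σ(b_i/K_i) = 8.78 / 1089 = 0.008061 m/day.
In each layer the seepage velocity is v_i = q/n_i, so the layer transit time is t_i = b_i·n_i / q:
  layer 1 (silt): t_1 = 11.0 × 0.10 / 0.008061 = 136.5 d
  layer 2 (coarse sand): t_2 = 12.2 × 0.23 / 0.008061 = 348.1 d
Total t = Σ t_i = 484.6 days.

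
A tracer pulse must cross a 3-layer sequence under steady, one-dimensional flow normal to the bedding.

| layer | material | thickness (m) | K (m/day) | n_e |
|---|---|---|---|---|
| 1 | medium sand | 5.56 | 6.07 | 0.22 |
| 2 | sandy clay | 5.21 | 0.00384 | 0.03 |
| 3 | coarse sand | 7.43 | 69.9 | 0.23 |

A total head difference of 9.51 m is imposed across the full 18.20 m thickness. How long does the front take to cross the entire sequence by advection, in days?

With flow normal to the layers, continuity requires the same specific discharge q through every layer.
Σ(b_i/K_i) = 5.56/6.07 + 5.21/0.00384 + 7.43/69.9 = 1358 d.
q = Δh / Σ(b_i/K_i) = 9.51 / 1358 = 0.007004 m/day.
In each layer the seepage velocity is v_i = q/n_i, so the layer transit time is t_i = b_i·n_i / q:
  layer 1 (medium sand): t_1 = 5.56 × 0.22 / 0.007004 = 174.6 d
  layer 2 (sandy clay): t_2 = 5.21 × 0.03 / 0.007004 = 22.32 d
  layer 3 (coarse sand): t_3 = 7.43 × 0.23 / 0.007004 = 244.0 d
Total t = Σ t_i = 440.9 days.

441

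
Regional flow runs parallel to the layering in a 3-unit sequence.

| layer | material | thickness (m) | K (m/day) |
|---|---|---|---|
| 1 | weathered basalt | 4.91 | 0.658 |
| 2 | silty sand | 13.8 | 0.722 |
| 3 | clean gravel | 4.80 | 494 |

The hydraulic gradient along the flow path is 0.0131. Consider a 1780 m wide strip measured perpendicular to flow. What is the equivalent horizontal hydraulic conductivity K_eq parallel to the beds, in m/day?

Flow is parallel to layering, so each bed carries its own Darcy discharge and the transmissivities add.
Σ(K_i·b_i) = 0.658×4.91 + 0.722×13.8 + 494×4.80 = 2384 m²/day.
Total thickness b = 23.51 m, so K_eq = Σ(K_i·b_i)/b = 101.4 m/day.

101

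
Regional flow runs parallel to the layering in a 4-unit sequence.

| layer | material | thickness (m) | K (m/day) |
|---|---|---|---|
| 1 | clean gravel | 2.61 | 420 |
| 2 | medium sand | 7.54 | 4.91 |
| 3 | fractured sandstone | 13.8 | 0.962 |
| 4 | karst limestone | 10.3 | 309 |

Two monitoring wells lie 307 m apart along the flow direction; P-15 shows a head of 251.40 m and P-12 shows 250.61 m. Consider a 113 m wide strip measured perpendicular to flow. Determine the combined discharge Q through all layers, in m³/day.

1260

Flow is parallel to layering, so each bed carries its own Darcy discharge and the transmissivities add.
Σ(K_i·b_i) = 420×2.61 + 4.91×7.54 + 0.962×13.8 + 309×10.3 = 4329 m²/day.
Hydraulic gradient i = (251.40 − 250.61) / 307 = 0.79 / 307 = 0.002573.
Q = Σ(K_i·b_i) · W · i = 4329 × 113 × 0.002573 = 1259 m³/day.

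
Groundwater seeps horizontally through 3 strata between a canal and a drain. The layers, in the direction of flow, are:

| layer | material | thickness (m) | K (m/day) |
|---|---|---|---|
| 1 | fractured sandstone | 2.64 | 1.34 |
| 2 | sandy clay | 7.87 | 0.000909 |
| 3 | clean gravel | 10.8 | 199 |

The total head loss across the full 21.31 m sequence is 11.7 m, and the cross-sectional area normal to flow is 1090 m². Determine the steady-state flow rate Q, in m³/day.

1.47

Flow is perpendicular to layering, so the layers act in series and the equivalent K is the thickness-weighted harmonic mean.
Total thickness L = 2.64 + 7.87 + 10.8 = 21.31 m.
Σ(b_i/K_i) = 2.64/1.34 + 7.87/0.000909 + 10.8/199 = 8660 d.
K_eq = L / Σ(b_i/K_i) = 21.31 / 8660 = 0.002461 m/day.
Q = K_eq · A · (Δh/L) = 0.002461 × 1090 × (11.7/21.31) = 1.473 m³/day.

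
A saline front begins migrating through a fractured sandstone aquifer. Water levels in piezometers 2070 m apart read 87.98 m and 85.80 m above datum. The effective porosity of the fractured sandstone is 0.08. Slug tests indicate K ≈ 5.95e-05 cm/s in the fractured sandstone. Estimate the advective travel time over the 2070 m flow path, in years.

8370

Convert K: 5.95e-05 cm/s × 864 = 0.05141 m/day.
Hydraulic gradient i = (87.98 − 85.80) / 2070 = 2.18 / 2070 = 0.001053.
Darcy flux q = K · i = 0.05141 × 0.001053 = 5.414e-05 m/day.
Seepage velocity v = q / n_e = 5.414e-05 / 0.08 = 0.0006767 m/day.
Travel time t = L / v = 2070 / 0.0006767 = 3.059e+06 days = 8374 years.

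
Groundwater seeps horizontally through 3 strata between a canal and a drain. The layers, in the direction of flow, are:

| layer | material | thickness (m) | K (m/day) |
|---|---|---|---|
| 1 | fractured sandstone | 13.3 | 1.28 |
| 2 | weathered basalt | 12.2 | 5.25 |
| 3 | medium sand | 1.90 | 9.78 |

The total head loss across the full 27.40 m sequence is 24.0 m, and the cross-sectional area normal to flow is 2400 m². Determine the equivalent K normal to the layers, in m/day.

Flow is perpendicular to layering, so the layers act in series and the equivalent K is the thickness-weighted harmonic mean.
Total thickness L = 13.3 + 12.2 + 1.90 = 27.40 m.
Σ(b_i/K_i) = 13.3/1.28 + 12.2/5.25 + 1.90/9.78 = 12.91 d.
K_eq = L / Σ(b_i/K_i) = 27.40 / 12.91 = 2.123 m/day.

2.12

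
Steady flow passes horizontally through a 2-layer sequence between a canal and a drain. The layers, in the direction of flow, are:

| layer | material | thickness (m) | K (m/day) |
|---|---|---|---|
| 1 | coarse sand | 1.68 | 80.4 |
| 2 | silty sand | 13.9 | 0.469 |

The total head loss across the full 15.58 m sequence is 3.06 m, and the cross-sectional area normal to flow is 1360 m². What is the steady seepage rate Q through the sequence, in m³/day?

140

Flow is perpendicular to layering, so the layers act in series and the equivalent K is the thickness-weighted harmonic mean.
Total thickness L = 1.68 + 13.9 = 15.58 m.
Σ(b_i/K_i) = 1.68/80.4 + 13.9/0.469 = 29.66 d.
K_eq = L / Σ(b_i/K_i) = 15.58 / 29.66 = 0.5253 m/day.
Q = K_eq · A · (Δh/L) = 0.5253 × 1360 × (3.06/15.58) = 140.3 m³/day.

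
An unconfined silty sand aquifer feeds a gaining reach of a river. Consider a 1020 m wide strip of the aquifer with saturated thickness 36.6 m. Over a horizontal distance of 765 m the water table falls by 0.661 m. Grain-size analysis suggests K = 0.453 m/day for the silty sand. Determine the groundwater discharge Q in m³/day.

Cross-sectional area A = 1020 × 36.6 = 37332 m².
Hydraulic gradient i = Δh / L = 0.661 / 765 = 0.0008641.
Darcy's law: Q = K · A · i = 0.4530 × 37332 × 0.0008641 = 14.61 m³/day.

14.6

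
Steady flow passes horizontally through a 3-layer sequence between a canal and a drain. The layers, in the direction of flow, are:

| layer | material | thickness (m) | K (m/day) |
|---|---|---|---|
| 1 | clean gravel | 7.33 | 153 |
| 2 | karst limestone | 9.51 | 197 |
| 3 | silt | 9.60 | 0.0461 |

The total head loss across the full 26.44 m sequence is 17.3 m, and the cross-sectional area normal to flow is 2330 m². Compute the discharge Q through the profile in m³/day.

193

Flow is perpendicular to layering, so the layers act in series and the equivalent K is the thickness-weighted harmonic mean.
Total thickness L = 7.33 + 9.51 + 9.60 = 26.44 m.
Σ(b_i/K_i) = 7.33/153 + 9.51/197 + 9.60/0.0461 = 208.3 d.
K_eq = L / Σ(b_i/K_i) = 26.44 / 208.3 = 0.1269 m/day.
Q = K_eq · A · (Δh/L) = 0.1269 × 2330 × (17.3/26.44) = 193.5 m³/day.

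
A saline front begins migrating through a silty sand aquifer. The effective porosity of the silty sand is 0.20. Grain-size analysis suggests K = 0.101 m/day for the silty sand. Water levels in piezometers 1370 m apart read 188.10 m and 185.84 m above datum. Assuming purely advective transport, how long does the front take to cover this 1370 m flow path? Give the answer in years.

Hydraulic gradient i = (188.10 − 185.84) / 1370 = 2.26 / 1370 = 0.001650.
Darcy flux q = K · i = 0.1010 × 0.001650 = 0.0001666 m/day.
Seepage velocity v = q / n_e = 0.0001666 / 0.20 = 0.0008331 m/day.
Travel time t = L / v = 1370 / 0.0008331 = 1.645e+06 days = 4502 years.

4500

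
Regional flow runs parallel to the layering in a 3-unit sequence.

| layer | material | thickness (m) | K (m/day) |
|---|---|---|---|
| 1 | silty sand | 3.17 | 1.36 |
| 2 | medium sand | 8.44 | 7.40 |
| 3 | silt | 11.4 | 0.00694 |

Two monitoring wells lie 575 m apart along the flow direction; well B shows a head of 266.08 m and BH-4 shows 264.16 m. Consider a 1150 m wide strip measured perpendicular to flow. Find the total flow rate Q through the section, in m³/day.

Flow is parallel to layering, so each bed carries its own Darcy discharge and the transmissivities add.
Σ(K_i·b_i) = 1.36×3.17 + 7.40×8.44 + 0.00694×11.4 = 66.85 m²/day.
Hydraulic gradient i = (266.08 − 264.16) / 575 = 1.92 / 575 = 0.003339.
Q = Σ(K_i·b_i) · W · i = 66.85 × 1150 × 0.003339 = 256.7 m³/day.

257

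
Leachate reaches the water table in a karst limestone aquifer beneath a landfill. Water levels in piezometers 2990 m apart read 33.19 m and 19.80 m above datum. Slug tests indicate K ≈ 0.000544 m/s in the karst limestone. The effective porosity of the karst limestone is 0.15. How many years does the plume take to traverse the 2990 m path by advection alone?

Convert K: 0.000544 m/s × 86400 = 47.00 m/day.
Hydraulic gradient i = (33.19 − 19.80) / 2990 = 13.39 / 2990 = 0.004478.
Darcy flux q = K · i = 47.00 × 0.004478 = 0.2105 m/day.
Seepage velocity v = q / n_e = 0.2105 / 0.15 = 1.403 m/day.
Travel time t = L / v = 2990 / 1.403 = 2131 days = 5.834 years.

5.83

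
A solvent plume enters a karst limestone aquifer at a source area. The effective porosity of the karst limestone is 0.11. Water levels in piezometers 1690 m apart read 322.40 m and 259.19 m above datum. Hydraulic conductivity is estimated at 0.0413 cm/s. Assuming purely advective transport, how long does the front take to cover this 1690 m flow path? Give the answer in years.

0.381

Convert K: 0.0413 cm/s × 864 = 35.68 m/day.
Hydraulic gradient i = (322.40 − 259.19) / 1690 = 63.21 / 1690 = 0.03740.
Darcy flux q = K · i = 35.68 × 0.03740 = 1.335 m/day.
Seepage velocity v = q / n_e = 1.335 / 0.11 = 12.13 m/day.
Travel time t = L / v = 1690 / 12.13 = 139.3 days = 0.3814 years.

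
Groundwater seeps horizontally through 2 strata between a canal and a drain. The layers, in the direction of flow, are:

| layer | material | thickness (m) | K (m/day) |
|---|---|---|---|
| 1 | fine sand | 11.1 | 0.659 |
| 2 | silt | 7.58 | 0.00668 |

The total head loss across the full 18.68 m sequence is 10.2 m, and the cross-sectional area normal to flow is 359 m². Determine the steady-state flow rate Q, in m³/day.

3.18

Flow is perpendicular to layering, so the layers act in series and the equivalent K is the thickness-weighted harmonic mean.
Total thickness L = 11.1 + 7.58 = 18.68 m.
Σ(b_i/K_i) = 11.1/0.659 + 7.58/0.00668 = 1152 d.
K_eq = L / Σ(b_i/K_i) = 18.68 / 1152 = 0.01622 m/day.
Q = K_eq · A · (Δh/L) = 0.01622 × 359 × (10.2/18.68) = 3.180 m³/day.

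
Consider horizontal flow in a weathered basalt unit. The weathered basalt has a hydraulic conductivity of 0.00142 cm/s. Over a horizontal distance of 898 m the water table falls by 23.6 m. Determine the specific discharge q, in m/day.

0.0322

Convert K: 0.00142 cm/s × 864 = 1.227 m/day.
Hydraulic gradient i = Δh / L = 23.6 / 898 = 0.02628.
Specific discharge q = K · i = 1.227 × 0.02628 = 0.03224 m/day.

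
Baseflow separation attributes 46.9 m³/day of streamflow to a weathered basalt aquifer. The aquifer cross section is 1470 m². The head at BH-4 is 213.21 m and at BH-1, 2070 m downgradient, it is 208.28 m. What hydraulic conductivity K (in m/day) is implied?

Hydraulic gradient i = (213.21 − 208.28) / 2070 = 4.93 / 2070 = 0.002382.
From Q = K·A·i, K = Q / (A·i) = 46.9 / (1470 × 0.002382) = 13.40 m/day.

13.4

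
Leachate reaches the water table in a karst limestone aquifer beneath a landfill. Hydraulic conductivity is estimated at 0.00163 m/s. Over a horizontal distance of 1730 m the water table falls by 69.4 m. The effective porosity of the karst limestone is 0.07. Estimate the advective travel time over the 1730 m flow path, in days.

21.4

Convert K: 0.00163 m/s × 86400 = 140.8 m/day.
Hydraulic gradient i = Δh / L = 69.4 / 1730 = 0.04012.
Darcy flux q = K · i = 140.8 × 0.04012 = 5.650 m/day.
Seepage velocity v = q / n_e = 5.650 / 0.07 = 80.71 m/day.
Travel time t = L / v = 1730 / 80.71 = 21.44 days.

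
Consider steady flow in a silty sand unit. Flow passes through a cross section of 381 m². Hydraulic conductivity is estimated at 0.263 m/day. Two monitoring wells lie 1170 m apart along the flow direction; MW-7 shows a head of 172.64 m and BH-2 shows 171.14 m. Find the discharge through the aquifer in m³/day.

Hydraulic gradient i = (172.64 − 171.14) / 1170 = 1.5 / 1170 = 0.001282.
Darcy's law: Q = K · A · i = 0.2630 × 381.0 × 0.001282 = 0.1285 m³/day.

0.128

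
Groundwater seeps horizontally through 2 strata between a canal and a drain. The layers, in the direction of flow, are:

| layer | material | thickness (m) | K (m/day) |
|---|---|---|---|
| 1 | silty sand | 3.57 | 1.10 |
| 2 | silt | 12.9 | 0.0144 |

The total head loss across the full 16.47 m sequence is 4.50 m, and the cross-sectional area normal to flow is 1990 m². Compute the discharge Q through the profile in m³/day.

Flow is perpendicular to layering, so the layers act in series and the equivalent K is the thickness-weighted harmonic mean.
Total thickness L = 3.57 + 12.9 = 16.47 m.
Σ(b_i/K_i) = 3.57/1.10 + 12.9/0.0144 = 899.1 d.
K_eq = L / Σ(b_i/K_i) = 16.47 / 899.1 = 0.01832 m/day.
Q = K_eq · A · (Δh/L) = 0.01832 × 1990 × (4.50/16.47) = 9.960 m³/day.

9.96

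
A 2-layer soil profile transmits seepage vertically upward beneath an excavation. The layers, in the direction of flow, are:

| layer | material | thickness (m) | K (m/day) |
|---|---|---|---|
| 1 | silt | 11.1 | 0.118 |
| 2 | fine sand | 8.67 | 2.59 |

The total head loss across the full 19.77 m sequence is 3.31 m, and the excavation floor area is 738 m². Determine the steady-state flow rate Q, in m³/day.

25.1

Flow is perpendicular to layering, so the layers act in series and the equivalent K is the thickness-weighted harmonic mean.
Total thickness L = 11.1 + 8.67 = 19.77 m.
Σ(b_i/K_i) = 11.1/0.118 + 8.67/2.59 = 97.42 d.
K_eq = L / Σ(b_i/K_i) = 19.77 / 97.42 = 0.2029 m/day.
Q = K_eq · A · (Δh/L) = 0.2029 × 738 × (3.31/19.77) = 25.08 m³/day.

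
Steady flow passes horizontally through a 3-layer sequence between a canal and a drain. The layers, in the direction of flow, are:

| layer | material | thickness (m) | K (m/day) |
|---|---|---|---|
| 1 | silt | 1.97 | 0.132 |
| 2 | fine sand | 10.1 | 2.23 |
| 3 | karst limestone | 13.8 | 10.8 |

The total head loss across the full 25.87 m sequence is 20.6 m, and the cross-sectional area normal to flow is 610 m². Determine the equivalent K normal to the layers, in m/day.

Flow is perpendicular to layering, so the layers act in series and the equivalent K is the thickness-weighted harmonic mean.
Total thickness L = 1.97 + 10.1 + 13.8 = 25.87 m.
Σ(b_i/K_i) = 1.97/0.132 + 10.1/2.23 + 13.8/10.8 = 20.73 d.
K_eq = L / Σ(b_i/K_i) = 25.87 / 20.73 = 1.248 m/day.

1.25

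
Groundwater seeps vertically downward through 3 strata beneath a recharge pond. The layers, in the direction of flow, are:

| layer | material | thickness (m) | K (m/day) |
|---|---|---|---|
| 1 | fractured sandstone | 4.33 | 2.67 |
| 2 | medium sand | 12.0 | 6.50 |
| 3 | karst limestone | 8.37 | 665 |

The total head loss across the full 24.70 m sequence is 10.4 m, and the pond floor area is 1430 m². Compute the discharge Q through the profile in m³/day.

Flow is perpendicular to layering, so the layers act in series and the equivalent K is the thickness-weighted harmonic mean.
Total thickness L = 4.33 + 12.0 + 8.37 = 24.70 m.
Σ(b_i/K_i) = 4.33/2.67 + 12.0/6.50 + 8.37/665 = 3.480 d.
K_eq = L / Σ(b_i/K_i) = 24.70 / 3.480 = 7.097 m/day.
Q = K_eq · A · (Δh/L) = 7.097 × 1430 × (10.4/24.70) = 4273 m³/day.

4270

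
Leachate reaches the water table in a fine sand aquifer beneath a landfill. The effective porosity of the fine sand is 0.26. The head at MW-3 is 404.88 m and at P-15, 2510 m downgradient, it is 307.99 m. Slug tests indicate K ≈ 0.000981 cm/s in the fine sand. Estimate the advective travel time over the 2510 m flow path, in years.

Convert K: 0.000981 cm/s × 864 = 0.8476 m/day.
Hydraulic gradient i = (404.88 − 307.99) / 2510 = 96.89 / 2510 = 0.03860.
Darcy flux q = K · i = 0.8476 × 0.03860 = 0.03272 m/day.
Seepage velocity v = q / n_e = 0.03272 / 0.26 = 0.1258 m/day.
Travel time t = L / v = 2510 / 0.1258 = 19946 days = 54.61 years.

54.6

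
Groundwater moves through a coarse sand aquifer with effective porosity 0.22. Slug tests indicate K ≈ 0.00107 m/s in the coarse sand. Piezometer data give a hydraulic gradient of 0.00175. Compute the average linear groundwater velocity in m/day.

Convert K: 0.00107 m/s × 86400 = 92.45 m/day.
Hydraulic gradient i = 0.00175.
Darcy flux q = K · i = 92.45 × 0.001750 = 0.1618 m/day.
Seepage velocity v = q / n_e = 0.1618 / 0.22 = 0.7354 m/day.

0.735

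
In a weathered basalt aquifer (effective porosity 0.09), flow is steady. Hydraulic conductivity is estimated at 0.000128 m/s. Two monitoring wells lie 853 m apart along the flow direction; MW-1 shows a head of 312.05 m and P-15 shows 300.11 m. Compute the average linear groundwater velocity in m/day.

1.72

Convert K: 0.000128 m/s × 86400 = 11.06 m/day.
Hydraulic gradient i = (312.05 − 300.11) / 853 = 11.94 / 853 = 0.01400.
Darcy flux q = K · i = 11.06 × 0.01400 = 0.1548 m/day.
Seepage velocity v = q / n_e = 0.1548 / 0.09 = 1.720 m/day.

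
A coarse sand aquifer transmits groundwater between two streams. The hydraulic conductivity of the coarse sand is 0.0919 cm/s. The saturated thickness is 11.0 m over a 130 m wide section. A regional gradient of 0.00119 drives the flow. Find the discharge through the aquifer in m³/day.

Convert K: 0.0919 cm/s × 864 = 79.40 m/day.
Cross-sectional area A = 130 × 11.0 = 1430 m².
Hydraulic gradient i = 0.00119.
Darcy's law: Q = K · A · i = 79.40 × 1430 × 0.001190 = 135.1 m³/day.

135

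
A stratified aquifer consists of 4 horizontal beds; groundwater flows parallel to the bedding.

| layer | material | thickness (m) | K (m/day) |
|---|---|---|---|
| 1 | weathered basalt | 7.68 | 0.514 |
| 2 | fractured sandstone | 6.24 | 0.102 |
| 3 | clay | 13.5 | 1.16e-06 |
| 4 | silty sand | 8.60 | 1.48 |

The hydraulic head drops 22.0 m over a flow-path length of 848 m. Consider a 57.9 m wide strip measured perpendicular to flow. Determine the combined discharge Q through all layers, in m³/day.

Flow is parallel to layering, so each bed carries its own Darcy discharge and the transmissivities add.
Σ(K_i·b_i) = 0.514×7.68 + 0.102×6.24 + 1.16e-06×13.5 + 1.48×8.60 = 17.31 m²/day.
Hydraulic gradient i = Δh / L = 22.0 / 848 = 0.02594.
Q = Σ(K_i·b_i) · W · i = 17.31 × 57.9 × 0.02594 = 26.00 m³/day.

26.0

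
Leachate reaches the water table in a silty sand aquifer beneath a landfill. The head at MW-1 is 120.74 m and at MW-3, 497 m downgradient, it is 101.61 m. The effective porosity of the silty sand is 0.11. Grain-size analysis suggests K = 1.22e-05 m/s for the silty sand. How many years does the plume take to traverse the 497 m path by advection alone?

Convert K: 1.22e-05 m/s × 86400 = 1.054 m/day.
Hydraulic gradient i = (120.74 − 101.61) / 497 = 19.13 / 497 = 0.03849.
Darcy flux q = K · i = 1.054 × 0.03849 = 0.04057 m/day.
Seepage velocity v = q / n_e = 0.04057 / 0.11 = 0.3688 m/day.
Travel time t = L / v = 497 / 0.3688 = 1347 days = 3.689 years.

3.69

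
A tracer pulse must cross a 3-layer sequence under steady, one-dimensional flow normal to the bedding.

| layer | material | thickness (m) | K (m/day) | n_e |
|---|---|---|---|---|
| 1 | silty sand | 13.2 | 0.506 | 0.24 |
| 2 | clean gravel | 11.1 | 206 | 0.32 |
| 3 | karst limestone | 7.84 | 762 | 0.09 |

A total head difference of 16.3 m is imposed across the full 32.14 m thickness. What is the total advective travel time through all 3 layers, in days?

11.9

With flow normal to the layers, continuity requires the same specific discharge q through every layer.
Σ(b_i/K_i) = 13.2/0.506 + 11.1/206 + 7.84/762 = 26.15 d.
q = Δh / Σ(b_i/K_i) = 16.3 / 26.15 = 0.6233 m/day.
In each layer the seepage velocity is v_i = q/n_i, so the layer transit time is t_i = b_i·n_i / q:
  layer 1 (silty sand): t_1 = 13.2 × 0.24 / 0.6233 = 5.083 d
  layer 2 (clean gravel): t_2 = 11.1 × 0.32 / 0.6233 = 5.699 d
  layer 3 (karst limestone): t_3 = 7.84 × 0.09 / 0.6233 = 1.132 d
Total t = Σ t_i = 11.91 days.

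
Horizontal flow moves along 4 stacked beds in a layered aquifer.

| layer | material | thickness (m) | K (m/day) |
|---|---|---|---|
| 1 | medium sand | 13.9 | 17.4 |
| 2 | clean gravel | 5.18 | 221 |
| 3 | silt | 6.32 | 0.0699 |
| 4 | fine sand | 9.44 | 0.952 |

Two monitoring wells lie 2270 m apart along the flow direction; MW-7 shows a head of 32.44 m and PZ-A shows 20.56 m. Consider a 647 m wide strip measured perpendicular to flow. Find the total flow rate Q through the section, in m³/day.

Flow is parallel to layering, so each bed carries its own Darcy discharge and the transmissivities add.
Σ(K_i·b_i) = 17.4×13.9 + 221×5.18 + 0.0699×6.32 + 0.952×9.44 = 1396 m²/day.
Hydraulic gradient i = (32.44 − 20.56) / 2270 = 11.88 / 2270 = 0.005233.
Q = Σ(K_i·b_i) · W · i = 1396 × 647 × 0.005233 = 4727 m³/day.

4730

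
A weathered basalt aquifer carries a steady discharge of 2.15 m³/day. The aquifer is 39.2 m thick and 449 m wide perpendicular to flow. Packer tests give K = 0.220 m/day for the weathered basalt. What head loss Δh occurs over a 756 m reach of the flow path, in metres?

Cross-sectional area A = 449 × 39.2 = 17601 m².
From Q = K·A·i, i = Q / (K·A) = 2.15 / (0.2200 × 17601) = 0.0005552.
Head loss Δh = i · L = 0.0005552 × 756 = 0.4198 m.

0.420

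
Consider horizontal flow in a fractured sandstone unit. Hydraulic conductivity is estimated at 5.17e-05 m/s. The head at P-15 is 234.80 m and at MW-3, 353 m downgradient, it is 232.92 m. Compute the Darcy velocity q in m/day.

0.0238

Convert K: 5.17e-05 m/s × 86400 = 4.467 m/day.
Hydraulic gradient i = (234.80 − 232.92) / 353 = 1.88 / 353 = 0.005326.
Specific discharge q = K · i = 4.467 × 0.005326 = 0.02379 m/day.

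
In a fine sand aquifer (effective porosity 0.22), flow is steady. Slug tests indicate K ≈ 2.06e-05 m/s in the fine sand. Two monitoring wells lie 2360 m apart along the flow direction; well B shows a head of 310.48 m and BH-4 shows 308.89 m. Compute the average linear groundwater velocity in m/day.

0.00545

Convert K: 2.06e-05 m/s × 86400 = 1.780 m/day.
Hydraulic gradient i = (310.48 − 308.89) / 2360 = 1.59 / 2360 = 0.0006737.
Darcy flux q = K · i = 1.780 × 0.0006737 = 0.001199 m/day.
Seepage velocity v = q / n_e = 0.001199 / 0.22 = 0.005451 m/day.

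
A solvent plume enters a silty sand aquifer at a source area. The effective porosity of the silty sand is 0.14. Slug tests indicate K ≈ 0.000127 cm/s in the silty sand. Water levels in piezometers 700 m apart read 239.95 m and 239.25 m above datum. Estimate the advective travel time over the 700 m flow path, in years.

Convert K: 0.000127 cm/s × 864 = 0.1097 m/day.
Hydraulic gradient i = (239.95 − 239.25) / 700 = 0.7 / 700 = 0.001000.
Darcy flux q = K · i = 0.1097 × 0.001000 = 0.0001097 m/day.
Seepage velocity v = q / n_e = 0.0001097 / 0.14 = 0.0007838 m/day.
Travel time t = L / v = 700 / 0.0007838 = 8.931e+05 days = 2445 years.

2450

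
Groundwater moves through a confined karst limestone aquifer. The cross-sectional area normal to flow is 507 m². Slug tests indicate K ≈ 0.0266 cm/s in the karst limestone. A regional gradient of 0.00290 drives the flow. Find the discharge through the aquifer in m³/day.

33.8

Convert K: 0.0266 cm/s × 864 = 22.98 m/day.
Hydraulic gradient i = 0.00290.
Darcy's law: Q = K · A · i = 22.98 × 507.0 × 0.002900 = 33.79 m³/day.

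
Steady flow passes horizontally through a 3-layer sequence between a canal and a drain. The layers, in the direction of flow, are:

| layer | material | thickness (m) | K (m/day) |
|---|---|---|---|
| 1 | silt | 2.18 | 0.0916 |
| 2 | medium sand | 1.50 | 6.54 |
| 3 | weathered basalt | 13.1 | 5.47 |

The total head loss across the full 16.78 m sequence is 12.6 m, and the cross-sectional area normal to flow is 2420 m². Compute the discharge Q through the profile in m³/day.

1150

Flow is perpendicular to layering, so the layers act in series and the equivalent K is the thickness-weighted harmonic mean.
Total thickness L = 2.18 + 1.50 + 13.1 = 16.78 m.
Σ(b_i/K_i) = 2.18/0.0916 + 1.50/6.54 + 13.1/5.47 = 26.42 d.
K_eq = L / Σ(b_i/K_i) = 16.78 / 26.42 = 0.6350 m/day.
Q = K_eq · A · (Δh/L) = 0.6350 × 2420 × (12.6/16.78) = 1154 m³/day.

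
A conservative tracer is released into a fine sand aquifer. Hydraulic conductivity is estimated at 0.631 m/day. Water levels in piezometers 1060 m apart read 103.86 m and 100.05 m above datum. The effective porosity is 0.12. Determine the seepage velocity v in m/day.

0.0189

Hydraulic gradient i = (103.86 − 100.05) / 1060 = 3.81 / 1060 = 0.003594.
Darcy flux q = K · i = 0.6310 × 0.003594 = 0.002268 m/day.
Seepage velocity v = q / n_e = 0.002268 / 0.12 = 0.01890 m/day.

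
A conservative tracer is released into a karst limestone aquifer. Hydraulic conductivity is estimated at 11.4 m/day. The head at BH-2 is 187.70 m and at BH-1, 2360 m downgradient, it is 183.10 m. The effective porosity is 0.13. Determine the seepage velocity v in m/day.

Hydraulic gradient i = (187.70 − 183.10) / 2360 = 4.6 / 2360 = 0.001949.
Darcy flux q = K · i = 11.40 × 0.001949 = 0.02222 m/day.
Seepage velocity v = q / n_e = 0.02222 / 0.13 = 0.1709 m/day.

0.171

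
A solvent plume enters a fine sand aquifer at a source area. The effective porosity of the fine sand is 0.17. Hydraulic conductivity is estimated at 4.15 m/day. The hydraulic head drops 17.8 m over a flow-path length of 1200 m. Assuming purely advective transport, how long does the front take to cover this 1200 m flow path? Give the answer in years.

Hydraulic gradient i = Δh / L = 17.8 / 1200 = 0.01483.
Darcy flux q = K · i = 4.150 × 0.01483 = 0.06156 m/day.
Seepage velocity v = q / n_e = 0.06156 / 0.17 = 0.3621 m/day.
Travel time t = L / v = 1200 / 0.3621 = 3314 days = 9.073 years.

9.07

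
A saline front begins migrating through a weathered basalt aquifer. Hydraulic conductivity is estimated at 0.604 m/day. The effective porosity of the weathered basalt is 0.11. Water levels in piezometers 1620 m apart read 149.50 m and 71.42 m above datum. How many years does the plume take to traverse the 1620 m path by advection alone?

16.8

Hydraulic gradient i = (149.50 − 71.42) / 1620 = 78.08 / 1620 = 0.04820.
Darcy flux q = K · i = 0.6040 × 0.04820 = 0.02911 m/day.
Seepage velocity v = q / n_e = 0.02911 / 0.11 = 0.2646 m/day.
Travel time t = L / v = 1620 / 0.2646 = 6121 days = 16.76 years.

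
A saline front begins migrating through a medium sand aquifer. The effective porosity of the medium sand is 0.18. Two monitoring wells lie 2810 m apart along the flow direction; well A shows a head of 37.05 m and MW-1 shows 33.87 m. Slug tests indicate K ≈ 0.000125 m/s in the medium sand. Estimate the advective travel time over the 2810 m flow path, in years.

113

Convert K: 0.000125 m/s × 86400 = 10.80 m/day.
Hydraulic gradient i = (37.05 − 33.87) / 2810 = 3.18 / 2810 = 0.001132.
Darcy flux q = K · i = 10.80 × 0.001132 = 0.01222 m/day.
Seepage velocity v = q / n_e = 0.01222 / 0.18 = 0.06790 m/day.
Travel time t = L / v = 2810 / 0.06790 = 41384 days = 113.3 years.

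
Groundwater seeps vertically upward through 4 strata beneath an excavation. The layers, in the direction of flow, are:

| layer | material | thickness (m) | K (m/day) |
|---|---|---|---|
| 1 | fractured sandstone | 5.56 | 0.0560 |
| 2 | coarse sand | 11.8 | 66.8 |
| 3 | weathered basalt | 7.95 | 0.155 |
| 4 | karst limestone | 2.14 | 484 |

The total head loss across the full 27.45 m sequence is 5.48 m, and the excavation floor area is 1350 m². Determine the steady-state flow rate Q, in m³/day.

Flow is perpendicular to layering, so the layers act in series and the equivalent K is the thickness-weighted harmonic mean.
Total thickness L = 5.56 + 11.8 + 7.95 + 2.14 = 27.45 m.
Σ(b_i/K_i) = 5.56/0.0560 + 11.8/66.8 + 7.95/0.155 + 2.14/484 = 150.8 d.
K_eq = L / Σ(b_i/K_i) = 27.45 / 150.8 = 0.1821 m/day.
Q = K_eq · A · (Δh/L) = 0.1821 × 1350 × (5.48/27.45) = 49.07 m³/day.

49.1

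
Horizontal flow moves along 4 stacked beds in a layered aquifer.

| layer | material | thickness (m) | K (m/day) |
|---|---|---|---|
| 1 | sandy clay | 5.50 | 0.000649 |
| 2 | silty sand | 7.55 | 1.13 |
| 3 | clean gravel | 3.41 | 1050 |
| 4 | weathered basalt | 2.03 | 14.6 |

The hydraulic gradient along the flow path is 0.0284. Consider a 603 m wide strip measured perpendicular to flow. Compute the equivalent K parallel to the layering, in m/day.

196

Flow is parallel to layering, so each bed carries its own Darcy discharge and the transmissivities add.
Σ(K_i·b_i) = 0.000649×5.50 + 1.13×7.55 + 1050×3.41 + 14.6×2.03 = 3619 m²/day.
Total thickness b = 18.49 m, so K_eq = Σ(K_i·b_i)/b = 195.7 m/day.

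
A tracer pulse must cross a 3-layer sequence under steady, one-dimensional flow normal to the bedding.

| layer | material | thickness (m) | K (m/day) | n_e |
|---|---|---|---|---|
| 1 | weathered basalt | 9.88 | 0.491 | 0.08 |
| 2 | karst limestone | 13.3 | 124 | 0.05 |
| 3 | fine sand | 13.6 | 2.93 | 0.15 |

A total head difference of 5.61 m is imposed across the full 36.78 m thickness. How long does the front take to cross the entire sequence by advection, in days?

With flow normal to the layers, continuity requires the same specific discharge q through every layer.
Σ(b_i/K_i) = 9.88/0.491 + 13.3/124 + 13.6/2.93 = 24.87 d.
q = Δh / Σ(b_i/K_i) = 5.61 / 24.87 = 0.2256 m/day.
In each layer the seepage velocity is v_i = q/n_i, so the layer transit time is t_i = b_i·n_i / q:
  layer 1 (weathered basalt): t_1 = 9.88 × 0.08 / 0.2256 = 3.504 d
  layer 2 (karst limestone): t_2 = 13.3 × 0.05 / 0.2256 = 2.948 d
  layer 3 (fine sand): t_3 = 13.6 × 0.15 / 0.2256 = 9.044 d
Total t = Σ t_i = 15.50 days.

15.5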